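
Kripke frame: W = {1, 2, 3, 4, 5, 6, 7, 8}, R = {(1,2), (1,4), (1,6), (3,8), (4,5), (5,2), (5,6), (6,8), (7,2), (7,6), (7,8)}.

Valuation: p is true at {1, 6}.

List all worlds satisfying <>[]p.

{1, 3, 5, 6, 7}

1: successors {2, 4, 6}; []p there: 2:T, 4:F, 6:F. ✓
2: no successors, so <>[]p fails. ✗
3: successors {8}; []p there: 8:T. ✓
4: successors {5}; []p there: 5:F. ✗
5: successors {2, 6}; []p there: 2:T, 6:F. ✓
6: successors {8}; []p there: 8:T. ✓
7: successors {2, 6, 8}; []p there: 2:T, 6:F, 8:T. ✓
8: no successors, so <>[]p fails. ✗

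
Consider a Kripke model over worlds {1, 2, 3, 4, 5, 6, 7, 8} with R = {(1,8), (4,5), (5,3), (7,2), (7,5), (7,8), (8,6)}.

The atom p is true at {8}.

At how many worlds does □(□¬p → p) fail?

1: successors {8}; □¬p → p there: 8:T. ✓
2: no successors, so □(□¬p → p) holds vacuously. ✓
3: no successors, so □(□¬p → p) holds vacuously. ✓
4: successors {5}; □¬p → p there: 5:F. ✗
5: successors {3}; □¬p → p there: 3:F. ✗
6: no successors, so □(□¬p → p) holds vacuously. ✓
7: successors {2, 5, 8}; □¬p → p there: 2:F, 5:F, 8:T. ✗
8: successors {6}; □¬p → p there: 6:F. ✗
Satisfying worlds: {1, 2, 3, 6}.
So □(□¬p → p) fails at the other 4 worlds.

4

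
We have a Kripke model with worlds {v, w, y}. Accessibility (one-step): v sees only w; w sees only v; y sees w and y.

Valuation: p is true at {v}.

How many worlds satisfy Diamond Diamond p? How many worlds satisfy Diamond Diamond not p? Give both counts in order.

2 and 2

For Diamond Diamond p:
v: successors {w}; Diamond p there: w:T. ✓
w: successors {v}; Diamond p there: v:F. ✗
y: successors {w, y}; Diamond p there: w:T, y:F. ✓
— 2 worlds.
For Diamond Diamond not p:
v: successors {w}; Diamond not p there: w:F. ✗
w: successors {v}; Diamond not p there: v:T. ✓
y: successors {w, y}; Diamond not p there: w:F, y:T. ✓
— 2 worlds.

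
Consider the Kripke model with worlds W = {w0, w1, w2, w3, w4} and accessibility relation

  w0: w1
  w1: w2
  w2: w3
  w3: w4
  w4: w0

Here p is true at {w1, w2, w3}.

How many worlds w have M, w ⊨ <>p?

w0: successors {w1}; p there: w1:T. ✓
w1: successors {w2}; p there: w2:T. ✓
w2: successors {w3}; p there: w3:T. ✓
w3: successors {w4}; p there: w4:F. ✗
w4: successors {w0}; p there: w0:F. ✗
Satisfying worlds: {w0, w1, w2}.

3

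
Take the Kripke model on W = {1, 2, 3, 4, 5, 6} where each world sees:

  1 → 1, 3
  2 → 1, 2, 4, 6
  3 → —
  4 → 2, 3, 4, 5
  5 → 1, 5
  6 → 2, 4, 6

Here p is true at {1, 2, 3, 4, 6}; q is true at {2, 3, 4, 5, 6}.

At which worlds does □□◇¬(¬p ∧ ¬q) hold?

{3}

1: successors {1, 3}; □◇¬(¬p ∧ ¬q) there: 1:F, 3:T. ✗
2: successors {1, 2, 4, 6}; □◇¬(¬p ∧ ¬q) there: 1:F, 2:T, 4:F, 6:T. ✗
3: no successors, so □□◇¬(¬p ∧ ¬q) holds vacuously. ✓
4: successors {2, 3, 4, 5}; □◇¬(¬p ∧ ¬q) there: 2:T, 3:T, 4:F, 5:T. ✗
5: successors {1, 5}; □◇¬(¬p ∧ ¬q) there: 1:F, 5:T. ✗
6: successors {2, 4, 6}; □◇¬(¬p ∧ ¬q) there: 2:T, 4:F, 6:T. ✗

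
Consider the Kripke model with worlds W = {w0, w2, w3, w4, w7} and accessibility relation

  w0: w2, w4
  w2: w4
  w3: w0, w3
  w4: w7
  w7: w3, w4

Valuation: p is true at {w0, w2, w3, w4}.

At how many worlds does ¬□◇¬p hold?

4

w0: □◇¬p is F. ✓
w2: □◇¬p is T. ✗
w3: □◇¬p is F. ✓
w4: □◇¬p is F. ✓
w7: □◇¬p is F. ✓
Satisfying worlds: {w0, w3, w4, w7}.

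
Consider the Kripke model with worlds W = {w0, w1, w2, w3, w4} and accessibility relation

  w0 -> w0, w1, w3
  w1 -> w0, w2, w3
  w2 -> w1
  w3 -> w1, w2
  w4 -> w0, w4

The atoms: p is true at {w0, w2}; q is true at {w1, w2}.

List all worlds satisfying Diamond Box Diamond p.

{w0, w1, w3, w4}

w0: successors {w0, w1, w3}; Box Diamond p there: w0:T, w1:F, w3:F. ✓
w1: successors {w0, w2, w3}; Box Diamond p there: w0:T, w2:T, w3:F. ✓
w2: successors {w1}; Box Diamond p there: w1:F. ✗
w3: successors {w1, w2}; Box Diamond p there: w1:F, w2:T. ✓
w4: successors {w0, w4}; Box Diamond p there: w0:T, w4:T. ✓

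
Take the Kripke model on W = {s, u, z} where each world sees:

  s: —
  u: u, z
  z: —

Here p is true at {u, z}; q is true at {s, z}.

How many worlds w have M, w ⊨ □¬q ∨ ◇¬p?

2

s: □¬q is T, ◇¬p is F. ✓
u: □¬q is F, ◇¬p is F. ✗
z: □¬q is T, ◇¬p is F. ✓
Satisfying worlds: {s, z}.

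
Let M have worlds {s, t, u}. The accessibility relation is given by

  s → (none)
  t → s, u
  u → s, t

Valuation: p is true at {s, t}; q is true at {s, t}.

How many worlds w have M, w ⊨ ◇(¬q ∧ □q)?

s: no successors, so ◇(¬q ∧ □q) fails. ✗
t: successors {s, u}; ¬q ∧ □q there: s:F, u:T. ✓
u: successors {s, t}; ¬q ∧ □q there: s:F, t:F. ✗
Satisfying worlds: {t}.

1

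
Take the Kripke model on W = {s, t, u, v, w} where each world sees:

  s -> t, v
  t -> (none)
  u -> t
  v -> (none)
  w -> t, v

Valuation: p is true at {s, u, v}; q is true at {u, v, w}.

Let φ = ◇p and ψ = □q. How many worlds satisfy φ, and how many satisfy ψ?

For ◇p:
s: successors {t, v}; p there: t:F, v:T. ✓
t: no successors, so ◇p fails. ✗
u: successors {t}; p there: t:F. ✗
v: no successors, so ◇p fails. ✗
w: successors {t, v}; p there: t:F, v:T. ✓
— 2 worlds.
For □q:
s: successors {t, v}; q there: t:F, v:T. ✗
t: no successors, so □q holds vacuously. ✓
u: successors {t}; q there: t:F. ✗
v: no successors, so □q holds vacuously. ✓
w: successors {t, v}; q there: t:F, v:T. ✗
— 2 worlds.

2 and 2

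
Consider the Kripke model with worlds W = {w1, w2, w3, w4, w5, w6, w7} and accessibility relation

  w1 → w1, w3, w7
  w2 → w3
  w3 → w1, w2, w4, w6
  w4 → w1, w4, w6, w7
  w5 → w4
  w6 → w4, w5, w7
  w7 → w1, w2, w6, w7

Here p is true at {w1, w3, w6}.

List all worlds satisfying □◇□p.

{w2}

w1: successors {w1, w3, w7}; ◇□p there: w1:F, w3:T, w7:T. ✗
w2: successors {w3}; ◇□p there: w3:T. ✓
w3: successors {w1, w2, w4, w6}; ◇□p there: w1:F, w2:F, w4:F, w6:F. ✗
w4: successors {w1, w4, w6, w7}; ◇□p there: w1:F, w4:F, w6:F, w7:T. ✗
w5: successors {w4}; ◇□p there: w4:F. ✗
w6: successors {w4, w5, w7}; ◇□p there: w4:F, w5:F, w7:T. ✗
w7: successors {w1, w2, w6, w7}; ◇□p there: w1:F, w2:F, w6:F, w7:T. ✗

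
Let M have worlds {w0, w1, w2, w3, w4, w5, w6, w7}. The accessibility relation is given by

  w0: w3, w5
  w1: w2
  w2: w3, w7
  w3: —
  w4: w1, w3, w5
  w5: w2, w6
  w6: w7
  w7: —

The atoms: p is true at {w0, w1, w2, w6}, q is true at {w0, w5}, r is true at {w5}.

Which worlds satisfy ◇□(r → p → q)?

{w0, w1, w2, w4, w5, w6}

w0: successors {w3, w5}; □(r → p → q) there: w3:T, w5:T. ✓
w1: successors {w2}; □(r → p → q) there: w2:T. ✓
w2: successors {w3, w7}; □(r → p → q) there: w3:T, w7:T. ✓
w3: no successors, so ◇□(r → p → q) fails. ✗
w4: successors {w1, w3, w5}; □(r → p → q) there: w1:T, w3:T, w5:T. ✓
w5: successors {w2, w6}; □(r → p → q) there: w2:T, w6:T. ✓
w6: successors {w7}; □(r → p → q) there: w7:T. ✓
w7: no successors, so ◇□(r → p → q) fails. ✗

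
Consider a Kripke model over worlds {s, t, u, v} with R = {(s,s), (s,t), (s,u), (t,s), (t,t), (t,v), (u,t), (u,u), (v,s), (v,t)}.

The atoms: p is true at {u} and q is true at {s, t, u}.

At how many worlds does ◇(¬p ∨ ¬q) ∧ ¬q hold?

1

s: ◇(¬p ∨ ¬q) is T, ¬q is F. ✗
t: ◇(¬p ∨ ¬q) is T, ¬q is F. ✗
u: ◇(¬p ∨ ¬q) is T, ¬q is F. ✗
v: ◇(¬p ∨ ¬q) is T, ¬q is T. ✓
Satisfying worlds: {v}.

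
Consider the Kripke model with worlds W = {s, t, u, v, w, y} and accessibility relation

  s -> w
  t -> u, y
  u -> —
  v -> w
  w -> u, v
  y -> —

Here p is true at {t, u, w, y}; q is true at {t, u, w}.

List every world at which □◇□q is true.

s: successors {w}; ◇□q there: w:T. ✓
t: successors {u, y}; ◇□q there: u:F, y:F. ✗
u: no successors, so □◇□q holds vacuously. ✓
v: successors {w}; ◇□q there: w:T. ✓
w: successors {u, v}; ◇□q there: u:F, v:F. ✗
y: no successors, so □◇□q holds vacuously. ✓

{s, u, v, y}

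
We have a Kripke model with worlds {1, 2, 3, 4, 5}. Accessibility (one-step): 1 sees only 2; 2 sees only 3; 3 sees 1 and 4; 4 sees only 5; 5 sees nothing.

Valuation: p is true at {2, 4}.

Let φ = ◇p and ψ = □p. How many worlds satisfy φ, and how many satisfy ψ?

For ◇p:
1: successors {2}; p there: 2:T. ✓
2: successors {3}; p there: 3:F. ✗
3: successors {1, 4}; p there: 1:F, 4:T. ✓
4: successors {5}; p there: 5:F. ✗
5: no successors, so ◇p fails. ✗
— 2 worlds.
For □p:
1: successors {2}; p there: 2:T. ✓
2: successors {3}; p there: 3:F. ✗
3: successors {1, 4}; p there: 1:F, 4:T. ✗
4: successors {5}; p there: 5:F. ✗
5: no successors, so □p holds vacuously. ✓
— 2 worlds.

2 and 2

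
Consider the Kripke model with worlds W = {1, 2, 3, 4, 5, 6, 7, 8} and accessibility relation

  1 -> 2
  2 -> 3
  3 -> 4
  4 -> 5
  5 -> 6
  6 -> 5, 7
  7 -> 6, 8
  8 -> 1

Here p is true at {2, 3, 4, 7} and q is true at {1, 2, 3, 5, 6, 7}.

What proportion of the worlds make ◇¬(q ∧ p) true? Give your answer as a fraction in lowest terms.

1: successors {2}; ¬(q ∧ p) there: 2:F. ✗
2: successors {3}; ¬(q ∧ p) there: 3:F. ✗
3: successors {4}; ¬(q ∧ p) there: 4:T. ✓
4: successors {5}; ¬(q ∧ p) there: 5:T. ✓
5: successors {6}; ¬(q ∧ p) there: 6:T. ✓
6: successors {5, 7}; ¬(q ∧ p) there: 5:T, 7:F. ✓
7: successors {6, 8}; ¬(q ∧ p) there: 6:T, 8:T. ✓
8: successors {1}; ¬(q ∧ p) there: 1:T. ✓
That's 6 of 8 worlds, so 6/8 = 3/4.

3/4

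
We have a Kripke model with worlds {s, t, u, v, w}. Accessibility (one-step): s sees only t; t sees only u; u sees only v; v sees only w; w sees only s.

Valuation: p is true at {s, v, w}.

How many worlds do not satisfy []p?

s: successors {t}; p there: t:F. ✗
t: successors {u}; p there: u:F. ✗
u: successors {v}; p there: v:T. ✓
v: successors {w}; p there: w:T. ✓
w: successors {s}; p there: s:T. ✓
Satisfying worlds: {u, v, w}.
So []p fails at the other 2 worlds.

2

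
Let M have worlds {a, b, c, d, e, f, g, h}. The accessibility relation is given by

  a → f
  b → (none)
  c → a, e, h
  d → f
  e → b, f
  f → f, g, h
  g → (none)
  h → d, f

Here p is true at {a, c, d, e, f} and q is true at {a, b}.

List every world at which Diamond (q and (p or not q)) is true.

{c}

a: successors {f}; q and (p or not q) there: f:F. ✗
b: no successors, so Diamond (q and (p or not q)) fails. ✗
c: successors {a, e, h}; q and (p or not q) there: a:T, e:F, h:F. ✓
d: successors {f}; q and (p or not q) there: f:F. ✗
e: successors {b, f}; q and (p or not q) there: b:F, f:F. ✗
f: successors {f, g, h}; q and (p or not q) there: f:F, g:F, h:F. ✗
g: no successors, so Diamond (q and (p or not q)) fails. ✗
h: successors {d, f}; q and (p or not q) there: d:F, f:F. ✗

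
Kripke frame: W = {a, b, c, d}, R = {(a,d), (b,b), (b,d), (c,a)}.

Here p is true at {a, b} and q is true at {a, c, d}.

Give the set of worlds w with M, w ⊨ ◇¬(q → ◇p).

a: successors {d}; ¬(q → ◇p) there: d:T. ✓
b: successors {b, d}; ¬(q → ◇p) there: b:F, d:T. ✓
c: successors {a}; ¬(q → ◇p) there: a:T. ✓
d: no successors, so ◇¬(q → ◇p) fails. ✗

{a, b, c}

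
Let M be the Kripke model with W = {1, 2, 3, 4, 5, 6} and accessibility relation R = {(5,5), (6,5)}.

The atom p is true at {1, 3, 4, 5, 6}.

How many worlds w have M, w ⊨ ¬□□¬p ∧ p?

1: ¬□□¬p is F, p is T. ✗
2: ¬□□¬p is F, p is F. ✗
3: ¬□□¬p is F, p is T. ✗
4: ¬□□¬p is F, p is T. ✗
5: ¬□□¬p is T, p is T. ✓
6: ¬□□¬p is T, p is T. ✓
Satisfying worlds: {5, 6}.

2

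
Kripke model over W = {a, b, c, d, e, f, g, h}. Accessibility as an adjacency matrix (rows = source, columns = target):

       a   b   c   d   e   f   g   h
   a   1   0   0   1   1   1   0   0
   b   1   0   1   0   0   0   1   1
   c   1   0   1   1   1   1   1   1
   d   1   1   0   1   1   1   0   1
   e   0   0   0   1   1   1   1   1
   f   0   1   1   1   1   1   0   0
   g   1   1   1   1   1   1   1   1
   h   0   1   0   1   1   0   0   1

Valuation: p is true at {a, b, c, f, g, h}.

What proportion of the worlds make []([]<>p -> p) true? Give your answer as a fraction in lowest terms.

a: successors {a, d, e, f}; []<>p -> p there: a:T, d:F, e:F, f:T. ✗
b: successors {a, c, g, h}; []<>p -> p there: a:T, c:T, g:T, h:T. ✓
c: successors {a, c, d, e, f, g, h}; []<>p -> p there: a:T, c:T, d:F, e:F, f:T, g:T, h:T. ✗
d: successors {a, b, d, e, f, h}; []<>p -> p there: a:T, b:T, d:F, e:F, f:T, h:T. ✗
e: successors {d, e, f, g, h}; []<>p -> p there: d:F, e:F, f:T, g:T, h:T. ✗
f: successors {b, c, d, e, f}; []<>p -> p there: b:T, c:T, d:F, e:F, f:T. ✗
g: successors {a, b, c, d, e, f, g, h}; []<>p -> p there: a:T, b:T, c:T, d:F, e:F, f:T, g:T, h:T. ✗
h: successors {b, d, e, h}; []<>p -> p there: b:T, d:F, e:F, h:T. ✗
That's 1 of 8 worlds, so 1/8.

1/8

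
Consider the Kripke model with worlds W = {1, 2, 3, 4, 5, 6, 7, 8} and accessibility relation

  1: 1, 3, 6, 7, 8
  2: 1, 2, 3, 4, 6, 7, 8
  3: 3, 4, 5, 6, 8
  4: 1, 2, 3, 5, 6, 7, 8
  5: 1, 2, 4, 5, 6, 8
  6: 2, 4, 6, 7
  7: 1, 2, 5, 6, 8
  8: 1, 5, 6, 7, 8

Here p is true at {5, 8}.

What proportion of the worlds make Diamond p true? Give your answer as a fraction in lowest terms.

1: successors {1, 3, 6, 7, 8}; p there: 1:F, 3:F, 6:F, 7:F, 8:T. ✓
2: successors {1, 2, 3, 4, 6, 7, 8}; p there: 1:F, 2:F, 3:F, 4:F, 6:F, 7:F, 8:T. ✓
3: successors {3, 4, 5, 6, 8}; p there: 3:F, 4:F, 5:T, 6:F, 8:T. ✓
4: successors {1, 2, 3, 5, 6, 7, 8}; p there: 1:F, 2:F, 3:F, 5:T, 6:F, 7:F, 8:T. ✓
5: successors {1, 2, 4, 5, 6, 8}; p there: 1:F, 2:F, 4:F, 5:T, 6:F, 8:T. ✓
6: successors {2, 4, 6, 7}; p there: 2:F, 4:F, 6:F, 7:F. ✗
7: successors {1, 2, 5, 6, 8}; p there: 1:F, 2:F, 5:T, 6:F, 8:T. ✓
8: successors {1, 5, 6, 7, 8}; p there: 1:F, 5:T, 6:F, 7:F, 8:T. ✓
That's 7 of 8 worlds, so 7/8.

7/8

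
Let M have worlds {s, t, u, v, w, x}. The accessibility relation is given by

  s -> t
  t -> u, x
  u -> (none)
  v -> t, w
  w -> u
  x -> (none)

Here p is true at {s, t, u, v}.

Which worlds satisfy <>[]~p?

s: successors {t}; []~p there: t:F. ✗
t: successors {u, x}; []~p there: u:T, x:T. ✓
u: no successors, so <>[]~p fails. ✗
v: successors {t, w}; []~p there: t:F, w:F. ✗
w: successors {u}; []~p there: u:T. ✓
x: no successors, so <>[]~p fails. ✗

{t, w}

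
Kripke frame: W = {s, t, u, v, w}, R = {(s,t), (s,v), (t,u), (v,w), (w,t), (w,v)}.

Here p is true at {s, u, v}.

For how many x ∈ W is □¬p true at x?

2

s: successors {t, v}; ¬p there: t:T, v:F. ✗
t: successors {u}; ¬p there: u:F. ✗
u: no successors, so □¬p holds vacuously. ✓
v: successors {w}; ¬p there: w:T. ✓
w: successors {t, v}; ¬p there: t:T, v:F. ✗
Satisfying worlds: {u, v}.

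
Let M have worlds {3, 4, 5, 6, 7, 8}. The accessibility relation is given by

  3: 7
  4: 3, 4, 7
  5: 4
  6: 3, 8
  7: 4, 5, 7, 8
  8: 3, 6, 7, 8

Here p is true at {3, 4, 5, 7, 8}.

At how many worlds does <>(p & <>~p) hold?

3: successors {7}; p & <>~p there: 7:F. ✗
4: successors {3, 4, 7}; p & <>~p there: 3:F, 4:F, 7:F. ✗
5: successors {4}; p & <>~p there: 4:F. ✗
6: successors {3, 8}; p & <>~p there: 3:F, 8:T. ✓
7: successors {4, 5, 7, 8}; p & <>~p there: 4:F, 5:F, 7:F, 8:T. ✓
8: successors {3, 6, 7, 8}; p & <>~p there: 3:F, 6:F, 7:F, 8:T. ✓
Satisfying worlds: {6, 7, 8}.

3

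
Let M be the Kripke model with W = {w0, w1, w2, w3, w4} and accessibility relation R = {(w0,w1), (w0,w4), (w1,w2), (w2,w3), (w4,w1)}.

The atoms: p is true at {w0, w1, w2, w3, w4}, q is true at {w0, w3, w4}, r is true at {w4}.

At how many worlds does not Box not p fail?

w0: Box not p is F. ✓
w1: Box not p is F. ✓
w2: Box not p is F. ✓
w3: Box not p is T. ✗
w4: Box not p is F. ✓
Satisfying worlds: {w0, w1, w2, w4}.
So not Box not p fails at the other 1 world.

1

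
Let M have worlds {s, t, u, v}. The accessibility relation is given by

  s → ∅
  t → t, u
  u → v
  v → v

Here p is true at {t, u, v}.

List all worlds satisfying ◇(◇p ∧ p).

{t, u, v}

s: no successors, so ◇(◇p ∧ p) fails. ✗
t: successors {t, u}; ◇p ∧ p there: t:T, u:T. ✓
u: successors {v}; ◇p ∧ p there: v:T. ✓
v: successors {v}; ◇p ∧ p there: v:T. ✓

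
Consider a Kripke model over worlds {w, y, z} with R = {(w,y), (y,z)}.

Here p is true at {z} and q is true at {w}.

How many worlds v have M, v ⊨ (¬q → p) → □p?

2

w: ¬q → p is T, □p is F. ✗
y: ¬q → p is F, □p is T. ✓
z: ¬q → p is T, □p is T. ✓
Satisfying worlds: {y, z}.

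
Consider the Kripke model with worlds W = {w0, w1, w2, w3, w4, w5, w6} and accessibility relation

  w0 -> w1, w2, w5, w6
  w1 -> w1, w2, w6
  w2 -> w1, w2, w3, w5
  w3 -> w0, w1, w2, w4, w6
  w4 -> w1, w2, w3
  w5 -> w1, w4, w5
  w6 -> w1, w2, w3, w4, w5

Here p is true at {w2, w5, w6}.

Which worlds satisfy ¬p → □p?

{w2, w5, w6}

w0: ¬p is T, □p is F. ✗
w1: ¬p is T, □p is F. ✗
w2: ¬p is F, □p is F. ✓
w3: ¬p is T, □p is F. ✗
w4: ¬p is T, □p is F. ✗
w5: ¬p is F, □p is F. ✓
w6: ¬p is F, □p is F. ✓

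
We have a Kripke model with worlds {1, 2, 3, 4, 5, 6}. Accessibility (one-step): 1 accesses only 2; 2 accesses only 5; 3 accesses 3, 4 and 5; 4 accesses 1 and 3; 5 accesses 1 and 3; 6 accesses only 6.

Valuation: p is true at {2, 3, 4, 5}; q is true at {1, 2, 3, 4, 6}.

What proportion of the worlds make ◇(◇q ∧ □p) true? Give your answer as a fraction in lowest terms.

1: successors {2}; ◇q ∧ □p there: 2:F. ✗
2: successors {5}; ◇q ∧ □p there: 5:F. ✗
3: successors {3, 4, 5}; ◇q ∧ □p there: 3:T, 4:F, 5:F. ✓
4: successors {1, 3}; ◇q ∧ □p there: 1:T, 3:T. ✓
5: successors {1, 3}; ◇q ∧ □p there: 1:T, 3:T. ✓
6: successors {6}; ◇q ∧ □p there: 6:F. ✗
That's 3 of 6 worlds, so 3/6 = 1/2.

1/2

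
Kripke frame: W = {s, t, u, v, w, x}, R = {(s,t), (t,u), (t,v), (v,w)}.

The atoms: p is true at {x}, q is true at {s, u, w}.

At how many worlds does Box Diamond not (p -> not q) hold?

3

s: successors {t}; Diamond not (p -> not q) there: t:F. ✗
t: successors {u, v}; Diamond not (p -> not q) there: u:F, v:F. ✗
u: no successors, so Box Diamond not (p -> not q) holds vacuously. ✓
v: successors {w}; Diamond not (p -> not q) there: w:F. ✗
w: no successors, so Box Diamond not (p -> not q) holds vacuously. ✓
x: no successors, so Box Diamond not (p -> not q) holds vacuously. ✓
Satisfying worlds: {u, w, x}.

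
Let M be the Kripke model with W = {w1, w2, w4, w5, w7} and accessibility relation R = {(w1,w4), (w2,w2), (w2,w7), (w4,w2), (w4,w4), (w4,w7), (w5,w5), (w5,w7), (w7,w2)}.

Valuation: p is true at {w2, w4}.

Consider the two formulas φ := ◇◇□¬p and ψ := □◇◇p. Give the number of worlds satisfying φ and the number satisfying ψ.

For ◇◇□¬p:
w1: successors {w4}; ◇□¬p there: w4:F. ✗
w2: successors {w2, w7}; ◇□¬p there: w2:F, w7:F. ✗
w4: successors {w2, w4, w7}; ◇□¬p there: w2:F, w4:F, w7:F. ✗
w5: successors {w5, w7}; ◇□¬p there: w5:T, w7:F. ✓
w7: successors {w2}; ◇□¬p there: w2:F. ✗
— 1 world.
For □◇◇p:
w1: successors {w4}; ◇◇p there: w4:T. ✓
w2: successors {w2, w7}; ◇◇p there: w2:T, w7:T. ✓
w4: successors {w2, w4, w7}; ◇◇p there: w2:T, w4:T, w7:T. ✓
w5: successors {w5, w7}; ◇◇p there: w5:T, w7:T. ✓
w7: successors {w2}; ◇◇p there: w2:T. ✓
— 5 worlds.

1 and 5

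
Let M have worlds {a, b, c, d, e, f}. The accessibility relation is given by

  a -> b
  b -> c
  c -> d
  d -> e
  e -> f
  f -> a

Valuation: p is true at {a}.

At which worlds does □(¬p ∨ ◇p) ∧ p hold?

{a}

a: □(¬p ∨ ◇p) is T, p is T. ✓
b: □(¬p ∨ ◇p) is T, p is F. ✗
c: □(¬p ∨ ◇p) is T, p is F. ✗
d: □(¬p ∨ ◇p) is T, p is F. ✗
e: □(¬p ∨ ◇p) is T, p is F. ✗
f: □(¬p ∨ ◇p) is F, p is F. ✗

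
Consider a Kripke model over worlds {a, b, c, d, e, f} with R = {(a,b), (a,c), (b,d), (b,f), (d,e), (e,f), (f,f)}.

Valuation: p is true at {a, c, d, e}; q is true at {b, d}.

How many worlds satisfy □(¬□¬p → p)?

5

a: successors {b, c}; ¬□¬p → p there: b:F, c:T. ✗
b: successors {d, f}; ¬□¬p → p there: d:T, f:T. ✓
c: no successors, so □(¬□¬p → p) holds vacuously. ✓
d: successors {e}; ¬□¬p → p there: e:T. ✓
e: successors {f}; ¬□¬p → p there: f:T. ✓
f: successors {f}; ¬□¬p → p there: f:T. ✓
Satisfying worlds: {b, c, d, e, f}.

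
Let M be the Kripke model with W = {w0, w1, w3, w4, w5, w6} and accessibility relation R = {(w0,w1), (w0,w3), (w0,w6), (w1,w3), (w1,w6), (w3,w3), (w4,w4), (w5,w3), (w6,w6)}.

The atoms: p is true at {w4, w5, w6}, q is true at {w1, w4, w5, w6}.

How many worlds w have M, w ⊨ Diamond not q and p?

w0: Diamond not q is T, p is F. ✗
w1: Diamond not q is T, p is F. ✗
w3: Diamond not q is T, p is F. ✗
w4: Diamond not q is F, p is T. ✗
w5: Diamond not q is T, p is T. ✓
w6: Diamond not q is F, p is T. ✗
Satisfying worlds: {w5}.

1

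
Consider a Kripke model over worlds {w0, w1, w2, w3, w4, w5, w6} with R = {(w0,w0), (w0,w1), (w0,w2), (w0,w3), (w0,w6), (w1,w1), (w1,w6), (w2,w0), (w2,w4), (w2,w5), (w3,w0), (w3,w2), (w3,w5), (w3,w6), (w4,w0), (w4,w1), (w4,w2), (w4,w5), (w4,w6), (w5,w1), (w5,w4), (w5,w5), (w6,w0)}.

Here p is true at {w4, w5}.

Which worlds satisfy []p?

∅

w0: successors {w0, w1, w2, w3, w6}; p there: w0:F, w1:F, w2:F, w3:F, w6:F. ✗
w1: successors {w1, w6}; p there: w1:F, w6:F. ✗
w2: successors {w0, w4, w5}; p there: w0:F, w4:T, w5:T. ✗
w3: successors {w0, w2, w5, w6}; p there: w0:F, w2:F, w5:T, w6:F. ✗
w4: successors {w0, w1, w2, w5, w6}; p there: w0:F, w1:F, w2:F, w5:T, w6:F. ✗
w5: successors {w1, w4, w5}; p there: w1:F, w4:T, w5:T. ✗
w6: successors {w0}; p there: w0:F. ✗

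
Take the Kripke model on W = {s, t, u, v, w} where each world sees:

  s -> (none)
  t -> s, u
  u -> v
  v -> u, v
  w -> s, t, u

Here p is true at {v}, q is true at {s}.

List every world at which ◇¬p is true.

{t, v, w}

s: no successors, so ◇¬p fails. ✗
t: successors {s, u}; ¬p there: s:T, u:T. ✓
u: successors {v}; ¬p there: v:F. ✗
v: successors {u, v}; ¬p there: u:T, v:F. ✓
w: successors {s, t, u}; ¬p there: s:T, t:T, u:T. ✓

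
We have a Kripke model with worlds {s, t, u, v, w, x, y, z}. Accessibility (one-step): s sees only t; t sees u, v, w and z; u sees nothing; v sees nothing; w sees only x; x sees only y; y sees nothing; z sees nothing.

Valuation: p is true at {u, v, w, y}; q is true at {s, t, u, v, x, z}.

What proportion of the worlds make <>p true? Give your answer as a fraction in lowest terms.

1/4

s: successors {t}; p there: t:F. ✗
t: successors {u, v, w, z}; p there: u:T, v:T, w:T, z:F. ✓
u: no successors, so <>p fails. ✗
v: no successors, so <>p fails. ✗
w: successors {x}; p there: x:F. ✗
x: successors {y}; p there: y:T. ✓
y: no successors, so <>p fails. ✗
z: no successors, so <>p fails. ✗
That's 2 of 8 worlds, so 2/8 = 1/4.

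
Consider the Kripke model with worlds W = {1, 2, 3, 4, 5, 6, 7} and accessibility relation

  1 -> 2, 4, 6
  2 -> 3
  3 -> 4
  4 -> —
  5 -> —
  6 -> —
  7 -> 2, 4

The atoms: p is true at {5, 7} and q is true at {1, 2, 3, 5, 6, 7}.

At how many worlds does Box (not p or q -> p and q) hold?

1: successors {2, 4, 6}; not p or q -> p and q there: 2:F, 4:F, 6:F. ✗
2: successors {3}; not p or q -> p and q there: 3:F. ✗
3: successors {4}; not p or q -> p and q there: 4:F. ✗
4: no successors, so Box (not p or q -> p and q) holds vacuously. ✓
5: no successors, so Box (not p or q -> p and q) holds vacuously. ✓
6: no successors, so Box (not p or q -> p and q) holds vacuously. ✓
7: successors {2, 4}; not p or q -> p and q there: 2:F, 4:F. ✗
Satisfying worlds: {4, 5, 6}.

3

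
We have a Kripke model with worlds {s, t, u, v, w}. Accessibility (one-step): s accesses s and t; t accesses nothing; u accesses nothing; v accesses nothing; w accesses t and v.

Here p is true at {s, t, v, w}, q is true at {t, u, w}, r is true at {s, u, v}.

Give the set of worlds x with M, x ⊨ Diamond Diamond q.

{s}

s: successors {s, t}; Diamond q there: s:T, t:F. ✓
t: no successors, so Diamond Diamond q fails. ✗
u: no successors, so Diamond Diamond q fails. ✗
v: no successors, so Diamond Diamond q fails. ✗
w: successors {t, v}; Diamond q there: t:F, v:F. ✗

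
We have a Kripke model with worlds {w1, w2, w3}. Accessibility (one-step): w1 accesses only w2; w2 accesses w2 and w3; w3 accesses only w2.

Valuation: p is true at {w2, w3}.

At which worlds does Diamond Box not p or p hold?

{w2, w3}

w1: Diamond Box not p is F, p is F. ✗
w2: Diamond Box not p is F, p is T. ✓
w3: Diamond Box not p is F, p is T. ✓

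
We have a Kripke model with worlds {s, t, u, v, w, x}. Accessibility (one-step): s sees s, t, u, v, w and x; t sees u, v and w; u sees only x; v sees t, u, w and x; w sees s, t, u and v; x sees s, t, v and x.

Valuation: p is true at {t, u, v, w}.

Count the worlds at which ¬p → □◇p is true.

s: ¬p is T, □◇p is F. ✗
t: ¬p is F, □◇p is F. ✓
u: ¬p is F, □◇p is T. ✓
v: ¬p is F, □◇p is F. ✓
w: ¬p is F, □◇p is F. ✓
x: ¬p is T, □◇p is T. ✓
Satisfying worlds: {t, u, v, w, x}.

5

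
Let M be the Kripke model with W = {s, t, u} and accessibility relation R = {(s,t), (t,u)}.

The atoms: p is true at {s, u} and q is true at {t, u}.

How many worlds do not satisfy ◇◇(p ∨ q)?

s: successors {t}; ◇(p ∨ q) there: t:T. ✓
t: successors {u}; ◇(p ∨ q) there: u:F. ✗
u: no successors, so ◇◇(p ∨ q) fails. ✗
Satisfying worlds: {s}.
So ◇◇(p ∨ q) fails at the other 2 worlds.

2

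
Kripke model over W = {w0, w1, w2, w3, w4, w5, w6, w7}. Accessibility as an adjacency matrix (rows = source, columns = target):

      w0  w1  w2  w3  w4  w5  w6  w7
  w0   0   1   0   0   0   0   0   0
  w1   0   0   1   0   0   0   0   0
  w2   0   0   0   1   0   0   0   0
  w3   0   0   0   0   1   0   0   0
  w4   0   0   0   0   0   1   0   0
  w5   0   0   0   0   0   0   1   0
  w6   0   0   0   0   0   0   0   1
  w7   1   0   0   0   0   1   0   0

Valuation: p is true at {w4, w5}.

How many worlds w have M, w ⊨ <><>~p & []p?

1

w0: <><>~p is T, []p is F. ✗
w1: <><>~p is T, []p is F. ✗
w2: <><>~p is F, []p is F. ✗
w3: <><>~p is F, []p is T. ✗
w4: <><>~p is T, []p is T. ✓
w5: <><>~p is T, []p is F. ✗
w6: <><>~p is T, []p is F. ✗
w7: <><>~p is T, []p is F. ✗
Satisfying worlds: {w4}.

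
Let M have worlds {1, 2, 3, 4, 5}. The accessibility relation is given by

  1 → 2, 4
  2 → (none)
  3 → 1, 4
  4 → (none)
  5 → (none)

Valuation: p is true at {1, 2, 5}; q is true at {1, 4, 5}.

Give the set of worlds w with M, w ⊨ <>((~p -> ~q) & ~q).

{1}

1: successors {2, 4}; (~p -> ~q) & ~q there: 2:T, 4:F. ✓
2: no successors, so <>((~p -> ~q) & ~q) fails. ✗
3: successors {1, 4}; (~p -> ~q) & ~q there: 1:F, 4:F. ✗
4: no successors, so <>((~p -> ~q) & ~q) fails. ✗
5: no successors, so <>((~p -> ~q) & ~q) fails. ✗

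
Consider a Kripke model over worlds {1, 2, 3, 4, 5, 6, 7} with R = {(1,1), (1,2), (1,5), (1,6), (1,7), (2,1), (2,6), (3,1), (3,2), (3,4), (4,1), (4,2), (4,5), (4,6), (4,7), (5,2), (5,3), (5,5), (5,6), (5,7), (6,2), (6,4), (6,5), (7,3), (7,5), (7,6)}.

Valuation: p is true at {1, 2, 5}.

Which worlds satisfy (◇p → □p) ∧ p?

1: ◇p → □p is F, p is T. ✗
2: ◇p → □p is F, p is T. ✗
3: ◇p → □p is F, p is F. ✗
4: ◇p → □p is F, p is F. ✗
5: ◇p → □p is F, p is T. ✗
6: ◇p → □p is F, p is F. ✗
7: ◇p → □p is F, p is F. ✗

∅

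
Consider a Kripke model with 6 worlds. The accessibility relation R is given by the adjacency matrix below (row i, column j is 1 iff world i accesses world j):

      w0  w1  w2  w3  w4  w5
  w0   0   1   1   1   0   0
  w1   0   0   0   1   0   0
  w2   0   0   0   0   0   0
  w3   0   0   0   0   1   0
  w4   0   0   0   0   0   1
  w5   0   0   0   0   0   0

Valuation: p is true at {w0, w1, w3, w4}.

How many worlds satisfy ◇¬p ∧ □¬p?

w0: ◇¬p is T, □¬p is F. ✗
w1: ◇¬p is F, □¬p is F. ✗
w2: ◇¬p is F, □¬p is T. ✗
w3: ◇¬p is F, □¬p is F. ✗
w4: ◇¬p is T, □¬p is T. ✓
w5: ◇¬p is F, □¬p is T. ✗
Satisfying worlds: {w4}.

1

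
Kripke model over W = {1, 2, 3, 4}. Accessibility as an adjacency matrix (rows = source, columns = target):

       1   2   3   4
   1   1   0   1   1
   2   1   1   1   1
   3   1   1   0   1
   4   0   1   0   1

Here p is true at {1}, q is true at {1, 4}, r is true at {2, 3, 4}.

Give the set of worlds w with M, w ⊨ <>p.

{1, 2, 3}

1: successors {1, 3, 4}; p there: 1:T, 3:F, 4:F. ✓
2: successors {1, 2, 3, 4}; p there: 1:T, 2:F, 3:F, 4:F. ✓
3: successors {1, 2, 4}; p there: 1:T, 2:F, 4:F. ✓
4: successors {2, 4}; p there: 2:F, 4:F. ✗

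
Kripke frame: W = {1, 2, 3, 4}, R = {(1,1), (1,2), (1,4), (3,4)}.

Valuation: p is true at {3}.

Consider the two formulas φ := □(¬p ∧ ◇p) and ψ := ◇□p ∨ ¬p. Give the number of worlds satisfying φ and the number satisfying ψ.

For □(¬p ∧ ◇p):
1: successors {1, 2, 4}; ¬p ∧ ◇p there: 1:F, 2:F, 4:F. ✗
2: no successors, so □(¬p ∧ ◇p) holds vacuously. ✓
3: successors {4}; ¬p ∧ ◇p there: 4:F. ✗
4: no successors, so □(¬p ∧ ◇p) holds vacuously. ✓
— 2 worlds.
For ◇□p ∨ ¬p:
1: ◇□p is T, ¬p is T. ✓
2: ◇□p is F, ¬p is T. ✓
3: ◇□p is T, ¬p is F. ✓
4: ◇□p is F, ¬p is T. ✓
— 4 worlds.

2 and 4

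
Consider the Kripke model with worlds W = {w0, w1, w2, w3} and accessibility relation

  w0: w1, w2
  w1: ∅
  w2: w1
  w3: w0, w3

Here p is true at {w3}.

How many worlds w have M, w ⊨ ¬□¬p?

1

w0: □¬p is T. ✗
w1: □¬p is T. ✗
w2: □¬p is T. ✗
w3: □¬p is F. ✓
Satisfying worlds: {w3}.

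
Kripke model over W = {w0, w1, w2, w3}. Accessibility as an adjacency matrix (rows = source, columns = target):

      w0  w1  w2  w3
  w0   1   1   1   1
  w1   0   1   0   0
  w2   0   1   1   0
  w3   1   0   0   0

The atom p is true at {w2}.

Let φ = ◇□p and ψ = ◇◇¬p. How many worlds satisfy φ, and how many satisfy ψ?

For ◇□p:
w0: successors {w0, w1, w2, w3}; □p there: w0:F, w1:F, w2:F, w3:F. ✗
w1: successors {w1}; □p there: w1:F. ✗
w2: successors {w1, w2}; □p there: w1:F, w2:F. ✗
w3: successors {w0}; □p there: w0:F. ✗
— 0 worlds.
For ◇◇¬p:
w0: successors {w0, w1, w2, w3}; ◇¬p there: w0:T, w1:T, w2:T, w3:T. ✓
w1: successors {w1}; ◇¬p there: w1:T. ✓
w2: successors {w1, w2}; ◇¬p there: w1:T, w2:T. ✓
w3: successors {w0}; ◇¬p there: w0:T. ✓
— 4 worlds.

0 and 4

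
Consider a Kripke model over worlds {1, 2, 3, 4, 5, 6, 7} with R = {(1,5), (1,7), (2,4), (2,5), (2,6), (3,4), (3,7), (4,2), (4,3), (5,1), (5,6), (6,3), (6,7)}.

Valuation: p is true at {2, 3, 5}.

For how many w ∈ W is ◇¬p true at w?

5

1: successors {5, 7}; ¬p there: 5:F, 7:T. ✓
2: successors {4, 5, 6}; ¬p there: 4:T, 5:F, 6:T. ✓
3: successors {4, 7}; ¬p there: 4:T, 7:T. ✓
4: successors {2, 3}; ¬p there: 2:F, 3:F. ✗
5: successors {1, 6}; ¬p there: 1:T, 6:T. ✓
6: successors {3, 7}; ¬p there: 3:F, 7:T. ✓
7: no successors, so ◇¬p fails. ✗
Satisfying worlds: {1, 2, 3, 5, 6}.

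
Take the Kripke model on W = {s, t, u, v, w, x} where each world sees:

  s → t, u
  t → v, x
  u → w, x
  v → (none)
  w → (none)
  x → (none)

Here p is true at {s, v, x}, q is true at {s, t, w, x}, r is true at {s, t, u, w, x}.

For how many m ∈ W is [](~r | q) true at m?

5

s: successors {t, u}; ~r | q there: t:T, u:F. ✗
t: successors {v, x}; ~r | q there: v:T, x:T. ✓
u: successors {w, x}; ~r | q there: w:T, x:T. ✓
v: no successors, so [](~r | q) holds vacuously. ✓
w: no successors, so [](~r | q) holds vacuously. ✓
x: no successors, so [](~r | q) holds vacuously. ✓
Satisfying worlds: {t, u, v, w, x}.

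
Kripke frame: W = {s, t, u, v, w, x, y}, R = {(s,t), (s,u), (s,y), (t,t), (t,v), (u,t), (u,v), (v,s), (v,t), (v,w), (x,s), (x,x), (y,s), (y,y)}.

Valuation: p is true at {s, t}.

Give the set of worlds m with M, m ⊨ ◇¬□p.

{s, t, u, v, x, y}

s: successors {t, u, y}; ¬□p there: t:T, u:T, y:T. ✓
t: successors {t, v}; ¬□p there: t:T, v:T. ✓
u: successors {t, v}; ¬□p there: t:T, v:T. ✓
v: successors {s, t, w}; ¬□p there: s:T, t:T, w:F. ✓
w: no successors, so ◇¬□p fails. ✗
x: successors {s, x}; ¬□p there: s:T, x:T. ✓
y: successors {s, y}; ¬□p there: s:T, y:T. ✓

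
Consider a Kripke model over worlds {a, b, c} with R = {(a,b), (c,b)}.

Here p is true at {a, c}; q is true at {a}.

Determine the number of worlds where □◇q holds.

1

a: successors {b}; ◇q there: b:F. ✗
b: no successors, so □◇q holds vacuously. ✓
c: successors {b}; ◇q there: b:F. ✗
Satisfying worlds: {b}.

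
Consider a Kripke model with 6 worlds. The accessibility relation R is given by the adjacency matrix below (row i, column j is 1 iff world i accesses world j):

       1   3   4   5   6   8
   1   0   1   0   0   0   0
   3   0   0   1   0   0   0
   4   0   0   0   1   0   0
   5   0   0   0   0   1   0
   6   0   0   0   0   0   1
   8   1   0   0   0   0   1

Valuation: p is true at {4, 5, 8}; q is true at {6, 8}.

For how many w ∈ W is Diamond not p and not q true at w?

2

1: Diamond not p is T, not q is T. ✓
3: Diamond not p is F, not q is T. ✗
4: Diamond not p is F, not q is T. ✗
5: Diamond not p is T, not q is T. ✓
6: Diamond not p is F, not q is F. ✗
8: Diamond not p is T, not q is F. ✗
Satisfying worlds: {1, 5}.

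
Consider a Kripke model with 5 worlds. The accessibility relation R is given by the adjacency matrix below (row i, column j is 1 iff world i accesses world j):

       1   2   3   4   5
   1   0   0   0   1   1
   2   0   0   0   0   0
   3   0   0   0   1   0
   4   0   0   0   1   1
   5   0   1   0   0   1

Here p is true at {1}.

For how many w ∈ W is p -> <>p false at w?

1

1: p is T, <>p is F. ✗
2: p is F, <>p is F. ✓
3: p is F, <>p is F. ✓
4: p is F, <>p is F. ✓
5: p is F, <>p is F. ✓
Satisfying worlds: {2, 3, 4, 5}.
So p -> <>p fails at the other 1 world.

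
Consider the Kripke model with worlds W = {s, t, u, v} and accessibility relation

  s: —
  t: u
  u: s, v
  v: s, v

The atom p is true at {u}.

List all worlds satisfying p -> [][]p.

{s, t, v}

s: p is F, [][]p is T. ✓
t: p is F, [][]p is F. ✓
u: p is T, [][]p is F. ✗
v: p is F, [][]p is F. ✓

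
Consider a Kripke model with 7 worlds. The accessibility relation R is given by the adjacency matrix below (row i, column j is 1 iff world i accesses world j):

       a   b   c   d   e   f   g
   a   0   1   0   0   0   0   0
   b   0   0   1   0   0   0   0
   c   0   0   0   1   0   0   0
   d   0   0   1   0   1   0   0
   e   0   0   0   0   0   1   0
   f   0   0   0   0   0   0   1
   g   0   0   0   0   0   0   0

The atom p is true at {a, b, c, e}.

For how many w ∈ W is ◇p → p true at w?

6

a: ◇p is T, p is T. ✓
b: ◇p is T, p is T. ✓
c: ◇p is F, p is T. ✓
d: ◇p is T, p is F. ✗
e: ◇p is F, p is T. ✓
f: ◇p is F, p is F. ✓
g: ◇p is F, p is F. ✓
Satisfying worlds: {a, b, c, e, f, g}.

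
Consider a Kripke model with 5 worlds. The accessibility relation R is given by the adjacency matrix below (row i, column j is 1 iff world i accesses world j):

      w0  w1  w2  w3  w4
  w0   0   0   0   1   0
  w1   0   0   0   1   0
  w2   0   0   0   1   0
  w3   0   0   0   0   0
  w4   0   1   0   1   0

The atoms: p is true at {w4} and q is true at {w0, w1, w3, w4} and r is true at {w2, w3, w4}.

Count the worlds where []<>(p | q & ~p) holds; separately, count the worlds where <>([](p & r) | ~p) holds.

1 and 4

For []<>(p | q & ~p):
w0: successors {w3}; <>(p | q & ~p) there: w3:F. ✗
w1: successors {w3}; <>(p | q & ~p) there: w3:F. ✗
w2: successors {w3}; <>(p | q & ~p) there: w3:F. ✗
w3: no successors, so []<>(p | q & ~p) holds vacuously. ✓
w4: successors {w1, w3}; <>(p | q & ~p) there: w1:T, w3:F. ✗
— 1 world.
For <>([](p & r) | ~p):
w0: successors {w3}; [](p & r) | ~p there: w3:T. ✓
w1: successors {w3}; [](p & r) | ~p there: w3:T. ✓
w2: successors {w3}; [](p & r) | ~p there: w3:T. ✓
w3: no successors, so <>([](p & r) | ~p) fails. ✗
w4: successors {w1, w3}; [](p & r) | ~p there: w1:T, w3:T. ✓
— 4 worlds.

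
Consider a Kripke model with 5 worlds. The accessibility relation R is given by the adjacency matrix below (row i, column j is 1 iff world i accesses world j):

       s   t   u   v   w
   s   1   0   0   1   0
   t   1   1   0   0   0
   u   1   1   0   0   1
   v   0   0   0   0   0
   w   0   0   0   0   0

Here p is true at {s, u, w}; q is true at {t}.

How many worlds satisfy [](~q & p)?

2

s: successors {s, v}; ~q & p there: s:T, v:F. ✗
t: successors {s, t}; ~q & p there: s:T, t:F. ✗
u: successors {s, t, w}; ~q & p there: s:T, t:F, w:T. ✗
v: no successors, so [](~q & p) holds vacuously. ✓
w: no successors, so [](~q & p) holds vacuously. ✓
Satisfying worlds: {v, w}.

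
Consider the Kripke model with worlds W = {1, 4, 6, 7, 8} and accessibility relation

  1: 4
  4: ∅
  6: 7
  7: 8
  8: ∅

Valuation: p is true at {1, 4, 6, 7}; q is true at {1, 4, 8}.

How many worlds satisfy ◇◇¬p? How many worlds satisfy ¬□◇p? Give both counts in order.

For ◇◇¬p:
1: successors {4}; ◇¬p there: 4:F. ✗
4: no successors, so ◇◇¬p fails. ✗
6: successors {7}; ◇¬p there: 7:T. ✓
7: successors {8}; ◇¬p there: 8:F. ✗
8: no successors, so ◇◇¬p fails. ✗
— 1 world.
For ¬□◇p:
1: □◇p is F. ✓
4: □◇p is T. ✗
6: □◇p is F. ✓
7: □◇p is F. ✓
8: □◇p is T. ✗
— 3 worlds.

1 and 3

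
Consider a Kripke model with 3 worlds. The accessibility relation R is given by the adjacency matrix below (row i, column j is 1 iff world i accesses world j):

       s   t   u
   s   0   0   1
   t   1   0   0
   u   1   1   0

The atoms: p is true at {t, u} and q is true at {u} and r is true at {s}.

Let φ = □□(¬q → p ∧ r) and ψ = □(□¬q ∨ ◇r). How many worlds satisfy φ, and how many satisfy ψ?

For □□(¬q → p ∧ r):
s: successors {u}; □(¬q → p ∧ r) there: u:F. ✗
t: successors {s}; □(¬q → p ∧ r) there: s:T. ✓
u: successors {s, t}; □(¬q → p ∧ r) there: s:T, t:F. ✗
— 1 world.
For □(□¬q ∨ ◇r):
s: successors {u}; □¬q ∨ ◇r there: u:T. ✓
t: successors {s}; □¬q ∨ ◇r there: s:F. ✗
u: successors {s, t}; □¬q ∨ ◇r there: s:F, t:T. ✗
— 1 world.

1 and 1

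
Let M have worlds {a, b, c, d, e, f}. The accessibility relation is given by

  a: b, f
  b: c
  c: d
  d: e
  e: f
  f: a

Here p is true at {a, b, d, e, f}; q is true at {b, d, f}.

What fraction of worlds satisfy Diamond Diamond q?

a: successors {b, f}; Diamond q there: b:F, f:F. ✗
b: successors {c}; Diamond q there: c:T. ✓
c: successors {d}; Diamond q there: d:F. ✗
d: successors {e}; Diamond q there: e:T. ✓
e: successors {f}; Diamond q there: f:F. ✗
f: successors {a}; Diamond q there: a:T. ✓
That's 3 of 6 worlds, so 3/6 = 1/2.

1/2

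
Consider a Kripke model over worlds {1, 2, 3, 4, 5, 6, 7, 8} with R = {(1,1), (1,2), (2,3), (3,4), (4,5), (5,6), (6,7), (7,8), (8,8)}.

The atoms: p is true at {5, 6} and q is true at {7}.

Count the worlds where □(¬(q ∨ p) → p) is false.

1: successors {1, 2}; ¬(q ∨ p) → p there: 1:F, 2:F. ✗
2: successors {3}; ¬(q ∨ p) → p there: 3:F. ✗
3: successors {4}; ¬(q ∨ p) → p there: 4:F. ✗
4: successors {5}; ¬(q ∨ p) → p there: 5:T. ✓
5: successors {6}; ¬(q ∨ p) → p there: 6:T. ✓
6: successors {7}; ¬(q ∨ p) → p there: 7:T. ✓
7: successors {8}; ¬(q ∨ p) → p there: 8:F. ✗
8: successors {8}; ¬(q ∨ p) → p there: 8:F. ✗
Satisfying worlds: {4, 5, 6}.
So □(¬(q ∨ p) → p) fails at the other 5 worlds.

5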